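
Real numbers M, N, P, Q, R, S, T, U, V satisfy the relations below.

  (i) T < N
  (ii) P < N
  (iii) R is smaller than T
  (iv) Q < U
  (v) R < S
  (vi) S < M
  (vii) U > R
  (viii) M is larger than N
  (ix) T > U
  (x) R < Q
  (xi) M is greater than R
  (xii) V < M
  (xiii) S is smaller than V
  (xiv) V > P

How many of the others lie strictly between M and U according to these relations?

2

The relations place U below M. An element lies strictly between them when it is forced above U and also forced below M.
Above U: {T, N}. Below M: {P, R, Q, S, T, N, V}.
Intersection: {T, N} — 2.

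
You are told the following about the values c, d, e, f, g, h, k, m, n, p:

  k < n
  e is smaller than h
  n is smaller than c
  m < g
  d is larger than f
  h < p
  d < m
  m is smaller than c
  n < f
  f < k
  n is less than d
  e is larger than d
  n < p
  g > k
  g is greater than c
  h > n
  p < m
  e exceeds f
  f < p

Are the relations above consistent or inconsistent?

inconsistent

We have f < k stated directly, yet also k < n < f by chaining the others — so k < f. Contradiction.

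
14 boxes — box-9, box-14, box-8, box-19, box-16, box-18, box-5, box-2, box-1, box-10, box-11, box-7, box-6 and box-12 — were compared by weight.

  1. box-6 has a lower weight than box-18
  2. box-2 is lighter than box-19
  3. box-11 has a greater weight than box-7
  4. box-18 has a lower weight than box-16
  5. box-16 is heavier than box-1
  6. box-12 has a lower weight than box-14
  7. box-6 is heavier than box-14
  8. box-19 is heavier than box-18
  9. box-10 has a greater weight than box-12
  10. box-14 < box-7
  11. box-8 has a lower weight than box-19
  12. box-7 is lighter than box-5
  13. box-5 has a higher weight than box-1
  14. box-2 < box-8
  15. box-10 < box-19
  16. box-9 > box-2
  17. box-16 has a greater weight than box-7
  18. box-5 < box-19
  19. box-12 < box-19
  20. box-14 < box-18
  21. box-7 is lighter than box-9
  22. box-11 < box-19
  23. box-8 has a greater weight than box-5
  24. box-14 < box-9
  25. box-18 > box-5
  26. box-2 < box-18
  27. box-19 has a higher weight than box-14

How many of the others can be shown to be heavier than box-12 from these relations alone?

11

Directly above box-12: box-14, box-10, box-19.
One step further: box-7, box-6, box-18, box-9 (7 so far).
One step further: box-5, box-11, box-16 (10 so far).
One step further: box-8 (11 so far).
Nothing else is reachable above box-12; 11 in all.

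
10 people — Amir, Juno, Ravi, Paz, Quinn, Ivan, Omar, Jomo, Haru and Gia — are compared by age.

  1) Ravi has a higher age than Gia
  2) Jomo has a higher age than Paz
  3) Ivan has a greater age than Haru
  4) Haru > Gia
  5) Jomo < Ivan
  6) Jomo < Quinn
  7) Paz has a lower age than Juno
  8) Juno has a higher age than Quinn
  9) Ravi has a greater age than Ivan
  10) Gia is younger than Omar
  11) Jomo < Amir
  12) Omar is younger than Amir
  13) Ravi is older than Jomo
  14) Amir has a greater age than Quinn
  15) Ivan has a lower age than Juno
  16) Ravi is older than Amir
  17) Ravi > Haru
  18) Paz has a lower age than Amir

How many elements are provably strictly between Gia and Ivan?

Chaining upward from Gia reaches: Haru, Omar, Juno, Amir, Ravi.
Chaining downward from Ivan reaches: Paz, Jomo, Haru.
Strictly between Gia and Ivan are those in both lists: Haru — 1 element.

1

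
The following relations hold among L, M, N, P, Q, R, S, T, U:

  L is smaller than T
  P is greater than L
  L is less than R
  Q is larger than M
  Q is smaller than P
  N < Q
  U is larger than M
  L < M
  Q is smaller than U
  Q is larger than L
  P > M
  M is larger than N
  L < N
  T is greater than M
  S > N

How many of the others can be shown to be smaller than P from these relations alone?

The elements the relations force below P are L, N, M, Q — no chain reaches any other.
That is 4.

4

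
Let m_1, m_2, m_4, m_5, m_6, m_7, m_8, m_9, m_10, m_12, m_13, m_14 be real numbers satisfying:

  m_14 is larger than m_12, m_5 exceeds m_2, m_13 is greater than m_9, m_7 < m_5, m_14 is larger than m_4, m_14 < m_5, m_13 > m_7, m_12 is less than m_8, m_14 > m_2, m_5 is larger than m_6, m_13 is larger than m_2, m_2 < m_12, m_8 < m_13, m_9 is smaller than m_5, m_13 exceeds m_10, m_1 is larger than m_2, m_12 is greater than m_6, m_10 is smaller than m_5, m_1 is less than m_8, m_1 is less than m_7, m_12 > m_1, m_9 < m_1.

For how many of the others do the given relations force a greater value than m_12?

From m_12 the given relations immediately reach m_14, m_8.
From those, m_5, m_13 — 4 in total.
Nothing else is reachable above m_12; 4 in all.

4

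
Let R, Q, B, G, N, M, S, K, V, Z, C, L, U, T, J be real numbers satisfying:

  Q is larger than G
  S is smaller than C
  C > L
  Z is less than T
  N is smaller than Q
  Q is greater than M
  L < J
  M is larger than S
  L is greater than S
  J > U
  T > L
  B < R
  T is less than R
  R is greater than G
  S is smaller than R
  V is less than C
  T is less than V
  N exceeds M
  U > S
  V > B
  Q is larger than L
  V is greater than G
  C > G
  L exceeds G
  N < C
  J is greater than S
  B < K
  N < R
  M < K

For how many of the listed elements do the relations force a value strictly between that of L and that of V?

The relations place L below V. An element lies strictly between them when it is forced above L and also forced below V.
Above L: {T, R, J, C, Q}. Below V: {S, Z, B, G, T}.
Intersection: {T} — 1.

1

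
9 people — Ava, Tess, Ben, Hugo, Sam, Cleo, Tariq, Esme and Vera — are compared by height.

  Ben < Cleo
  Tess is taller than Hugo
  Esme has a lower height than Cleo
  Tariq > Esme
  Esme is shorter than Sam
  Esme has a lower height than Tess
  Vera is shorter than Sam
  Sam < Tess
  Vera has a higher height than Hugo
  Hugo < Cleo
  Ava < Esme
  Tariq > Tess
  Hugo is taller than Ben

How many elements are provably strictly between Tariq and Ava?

The relations place Ava below Tariq. An element lies strictly between them when it is forced above Ava and also forced below Tariq.
Above Ava: {Esme, Sam, Cleo, Tess}. Below Tariq: {Ben, Hugo, Vera, Esme, Sam, Tess}.
Intersection: {Esme, Sam, Tess} — 3.

3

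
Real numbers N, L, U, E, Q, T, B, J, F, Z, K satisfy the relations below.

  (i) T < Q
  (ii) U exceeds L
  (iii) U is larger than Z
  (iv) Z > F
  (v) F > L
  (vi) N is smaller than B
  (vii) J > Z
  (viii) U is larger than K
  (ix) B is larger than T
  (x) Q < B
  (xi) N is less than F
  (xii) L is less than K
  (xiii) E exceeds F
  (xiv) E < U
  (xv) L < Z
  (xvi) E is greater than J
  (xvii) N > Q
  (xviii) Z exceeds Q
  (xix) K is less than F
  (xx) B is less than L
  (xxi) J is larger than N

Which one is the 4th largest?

Z

Piecing the relations together gives one ordering: T < Q < N < B < L < K < F < Z < J < E < U.
The 4th largest is Z.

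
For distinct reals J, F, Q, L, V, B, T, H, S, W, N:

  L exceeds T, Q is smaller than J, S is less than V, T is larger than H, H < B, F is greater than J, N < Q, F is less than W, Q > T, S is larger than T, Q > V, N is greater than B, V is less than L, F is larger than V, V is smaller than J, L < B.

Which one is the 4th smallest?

The consecutive relations fix a unique order: H < T < S < V < L < B < N < Q < J < F < W.
Counting 4 from the smallest end gives V.

V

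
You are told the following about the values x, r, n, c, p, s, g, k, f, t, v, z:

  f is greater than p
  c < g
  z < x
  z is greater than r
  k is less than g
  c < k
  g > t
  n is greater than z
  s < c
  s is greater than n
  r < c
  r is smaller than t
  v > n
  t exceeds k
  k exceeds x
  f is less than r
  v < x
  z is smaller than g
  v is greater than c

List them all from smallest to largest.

The consecutive links are each given: p < f; f < r; r < z; z < n; n < s; s < c; c < v; v < x; x < k; k < t; t < g.

p < f < r < z < n < s < c < v < x < k < t < g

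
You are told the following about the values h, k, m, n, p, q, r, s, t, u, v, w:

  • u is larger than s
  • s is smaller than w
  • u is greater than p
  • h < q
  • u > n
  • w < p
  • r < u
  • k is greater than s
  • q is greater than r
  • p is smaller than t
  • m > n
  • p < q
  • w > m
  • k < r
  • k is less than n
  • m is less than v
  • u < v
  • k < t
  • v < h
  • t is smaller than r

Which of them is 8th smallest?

The consecutive relations fix a unique order: s < k < n < m < w < p < t < r < u < v < h < q.
The 8th smallest is r.

r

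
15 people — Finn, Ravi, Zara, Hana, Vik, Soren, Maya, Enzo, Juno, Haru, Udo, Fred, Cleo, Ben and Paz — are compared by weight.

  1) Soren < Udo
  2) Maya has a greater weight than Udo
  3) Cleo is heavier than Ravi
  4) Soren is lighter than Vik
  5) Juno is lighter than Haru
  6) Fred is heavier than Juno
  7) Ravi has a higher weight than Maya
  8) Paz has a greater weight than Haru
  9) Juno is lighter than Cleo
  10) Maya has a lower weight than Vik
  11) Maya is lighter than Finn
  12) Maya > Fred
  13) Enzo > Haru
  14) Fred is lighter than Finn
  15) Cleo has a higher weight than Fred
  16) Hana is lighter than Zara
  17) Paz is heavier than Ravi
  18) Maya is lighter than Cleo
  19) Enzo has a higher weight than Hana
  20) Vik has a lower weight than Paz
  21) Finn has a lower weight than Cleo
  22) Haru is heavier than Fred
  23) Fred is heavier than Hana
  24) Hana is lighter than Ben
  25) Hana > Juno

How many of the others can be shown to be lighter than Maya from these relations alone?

5

The elements the relations force below Maya are Juno, Soren, Hana, Fred, Udo — no chain reaches any other.
That is 5.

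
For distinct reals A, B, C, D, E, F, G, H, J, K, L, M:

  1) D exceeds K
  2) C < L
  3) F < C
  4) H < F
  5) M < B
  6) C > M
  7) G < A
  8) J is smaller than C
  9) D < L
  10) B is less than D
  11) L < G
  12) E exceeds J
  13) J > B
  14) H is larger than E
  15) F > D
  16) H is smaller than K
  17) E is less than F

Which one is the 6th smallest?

K

The consecutive relations fix a unique order: M < B < J < E < H < K < D < F < C < L < G < A.
Counting 6 from the smallest end gives K.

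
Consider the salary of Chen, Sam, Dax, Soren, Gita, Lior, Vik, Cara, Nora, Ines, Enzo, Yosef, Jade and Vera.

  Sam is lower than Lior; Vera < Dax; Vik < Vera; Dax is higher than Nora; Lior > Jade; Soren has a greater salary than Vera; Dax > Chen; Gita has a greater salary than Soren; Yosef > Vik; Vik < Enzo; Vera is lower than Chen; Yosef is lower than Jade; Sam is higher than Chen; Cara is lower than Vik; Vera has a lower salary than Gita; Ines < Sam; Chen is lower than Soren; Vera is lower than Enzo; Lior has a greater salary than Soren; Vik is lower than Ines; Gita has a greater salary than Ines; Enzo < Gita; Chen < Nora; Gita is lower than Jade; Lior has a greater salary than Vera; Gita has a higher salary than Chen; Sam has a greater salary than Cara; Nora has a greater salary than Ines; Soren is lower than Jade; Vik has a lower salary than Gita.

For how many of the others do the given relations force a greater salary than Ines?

From Ines the given relations immediately reach Sam, Nora, Gita.
From those, Jade, Dax, Lior — 6 in total.
Nothing else is reachable above Ines; 6 in all.

6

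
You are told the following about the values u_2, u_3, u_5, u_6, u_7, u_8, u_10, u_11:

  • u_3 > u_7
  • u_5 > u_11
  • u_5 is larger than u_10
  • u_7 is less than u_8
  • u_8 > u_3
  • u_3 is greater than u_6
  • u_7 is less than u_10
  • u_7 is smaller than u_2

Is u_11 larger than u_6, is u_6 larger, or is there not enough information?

Following every chain through u_11: above u_11 we get u_5.
u_6 is not reached, and no chain runs the other way from u_6 to u_11.
So the given relations leave the order of u_11 and u_6 undetermined.

undetermined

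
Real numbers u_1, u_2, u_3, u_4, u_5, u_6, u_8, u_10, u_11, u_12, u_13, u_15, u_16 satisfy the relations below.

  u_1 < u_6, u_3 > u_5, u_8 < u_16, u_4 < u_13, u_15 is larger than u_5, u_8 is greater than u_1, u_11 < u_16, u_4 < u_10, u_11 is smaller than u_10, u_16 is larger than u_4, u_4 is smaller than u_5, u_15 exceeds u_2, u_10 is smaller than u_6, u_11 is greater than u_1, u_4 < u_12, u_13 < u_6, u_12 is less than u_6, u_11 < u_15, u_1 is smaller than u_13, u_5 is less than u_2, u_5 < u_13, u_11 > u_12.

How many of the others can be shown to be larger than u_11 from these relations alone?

4

Directly above u_11: u_10, u_15, u_16.
One step further: u_6 (4 so far).
No other element is forced above u_11 by the given relations, so the count is 4.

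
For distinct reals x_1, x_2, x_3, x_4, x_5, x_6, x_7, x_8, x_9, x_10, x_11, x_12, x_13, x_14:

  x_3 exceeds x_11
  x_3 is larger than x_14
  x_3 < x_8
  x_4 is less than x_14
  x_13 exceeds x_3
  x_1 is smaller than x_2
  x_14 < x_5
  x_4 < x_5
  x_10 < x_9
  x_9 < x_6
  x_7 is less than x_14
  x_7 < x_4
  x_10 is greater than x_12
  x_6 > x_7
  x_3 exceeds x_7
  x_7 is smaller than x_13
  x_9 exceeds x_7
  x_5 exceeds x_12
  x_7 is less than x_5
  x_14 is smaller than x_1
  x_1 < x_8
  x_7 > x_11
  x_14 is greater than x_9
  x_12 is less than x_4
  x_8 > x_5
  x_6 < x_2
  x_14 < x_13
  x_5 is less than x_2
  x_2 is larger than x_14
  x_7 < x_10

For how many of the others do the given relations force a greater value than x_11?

12

The elements the relations force above x_11 are x_7, x_10, x_9, x_4, x_6, x_14, x_5, x_1, x_3, x_13, x_8, x_2 — no chain reaches any other.
That is 12.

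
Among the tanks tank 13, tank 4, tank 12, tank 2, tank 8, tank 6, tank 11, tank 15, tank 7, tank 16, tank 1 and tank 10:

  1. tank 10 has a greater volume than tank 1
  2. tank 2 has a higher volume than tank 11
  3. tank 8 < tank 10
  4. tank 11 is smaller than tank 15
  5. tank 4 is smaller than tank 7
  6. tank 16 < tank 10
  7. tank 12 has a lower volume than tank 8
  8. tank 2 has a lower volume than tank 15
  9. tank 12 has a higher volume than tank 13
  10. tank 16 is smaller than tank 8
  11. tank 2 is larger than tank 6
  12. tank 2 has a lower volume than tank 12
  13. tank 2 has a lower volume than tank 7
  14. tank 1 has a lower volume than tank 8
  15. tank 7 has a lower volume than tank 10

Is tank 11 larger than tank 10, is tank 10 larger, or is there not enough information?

Link the given pairs in sequence: tank 11 < tank 2; tank 2 < tank 12; tank 12 < tank 8; tank 8 < tank 10.
Together: tank 11 < tank 2 < tank 12 < tank 8 < tank 10.
So tank 10 is larger.

tank 10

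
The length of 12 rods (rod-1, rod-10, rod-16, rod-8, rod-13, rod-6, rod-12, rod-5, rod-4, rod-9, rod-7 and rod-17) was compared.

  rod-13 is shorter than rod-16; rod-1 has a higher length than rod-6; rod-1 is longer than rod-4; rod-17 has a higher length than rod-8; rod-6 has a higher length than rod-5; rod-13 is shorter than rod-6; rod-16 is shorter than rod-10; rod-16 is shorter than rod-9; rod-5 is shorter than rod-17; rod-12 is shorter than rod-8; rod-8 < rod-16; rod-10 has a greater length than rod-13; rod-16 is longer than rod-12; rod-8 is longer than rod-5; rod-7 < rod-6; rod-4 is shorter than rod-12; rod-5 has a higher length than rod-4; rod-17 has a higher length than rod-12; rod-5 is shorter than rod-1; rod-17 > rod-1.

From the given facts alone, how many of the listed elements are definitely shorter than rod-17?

The elements the relations force below rod-17 are rod-4, rod-13, rod-12, rod-5, rod-8, rod-7, rod-6, rod-1 — no chain reaches any other.
That is 8.

8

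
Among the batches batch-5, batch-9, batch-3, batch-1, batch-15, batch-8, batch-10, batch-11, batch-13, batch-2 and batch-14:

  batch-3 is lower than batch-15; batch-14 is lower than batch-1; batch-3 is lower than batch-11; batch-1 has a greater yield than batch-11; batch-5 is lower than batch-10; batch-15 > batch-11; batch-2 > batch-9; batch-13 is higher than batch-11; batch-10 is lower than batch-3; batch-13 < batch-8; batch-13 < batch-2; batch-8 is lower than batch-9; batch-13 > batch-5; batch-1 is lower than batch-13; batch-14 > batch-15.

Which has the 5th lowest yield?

batch-15

The consecutive relations fix a unique order: batch-5 < batch-10 < batch-3 < batch-11 < batch-15 < batch-14 < batch-1 < batch-13 < batch-8 < batch-9 < batch-2.
Counting 5 from the smallest end gives batch-15.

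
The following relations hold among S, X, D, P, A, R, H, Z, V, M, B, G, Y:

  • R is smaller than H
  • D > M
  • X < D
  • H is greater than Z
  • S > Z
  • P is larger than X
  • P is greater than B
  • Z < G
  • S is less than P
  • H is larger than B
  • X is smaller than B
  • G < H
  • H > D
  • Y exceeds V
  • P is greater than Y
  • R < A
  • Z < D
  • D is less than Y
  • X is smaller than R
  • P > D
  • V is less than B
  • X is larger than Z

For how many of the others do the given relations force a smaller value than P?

Directly below P: X, B, D, Y, S.
One step further: Z, V, M (8 so far).
Nothing else is reachable below P; 8 in all.

8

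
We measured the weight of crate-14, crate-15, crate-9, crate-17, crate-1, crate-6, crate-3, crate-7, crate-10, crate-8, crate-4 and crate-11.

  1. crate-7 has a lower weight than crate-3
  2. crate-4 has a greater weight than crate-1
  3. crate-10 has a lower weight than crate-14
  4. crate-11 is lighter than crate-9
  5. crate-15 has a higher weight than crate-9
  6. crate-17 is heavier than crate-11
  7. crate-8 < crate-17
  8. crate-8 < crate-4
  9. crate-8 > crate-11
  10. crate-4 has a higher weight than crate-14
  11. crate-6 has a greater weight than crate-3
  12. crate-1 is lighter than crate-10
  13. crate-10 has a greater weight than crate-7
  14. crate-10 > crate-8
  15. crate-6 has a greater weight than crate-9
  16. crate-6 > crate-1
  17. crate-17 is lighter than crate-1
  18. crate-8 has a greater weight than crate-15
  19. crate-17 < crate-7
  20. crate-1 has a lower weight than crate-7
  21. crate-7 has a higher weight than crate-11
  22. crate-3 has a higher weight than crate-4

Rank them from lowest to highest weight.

Each adjacent pair is fixed by a given relation: crate-11 < crate-9; crate-9 < crate-15; crate-15 < crate-8; crate-8 < crate-17; crate-17 < crate-1; crate-1 < crate-7; crate-7 < crate-10; crate-10 < crate-14; crate-14 < crate-4; crate-4 < crate-3; crate-3 < crate-6. Chaining them end to end gives the full order.

crate-11 < crate-9 < crate-15 < crate-8 < crate-17 < crate-1 < crate-7 < crate-10 < crate-14 < crate-4 < crate-3 < crate-6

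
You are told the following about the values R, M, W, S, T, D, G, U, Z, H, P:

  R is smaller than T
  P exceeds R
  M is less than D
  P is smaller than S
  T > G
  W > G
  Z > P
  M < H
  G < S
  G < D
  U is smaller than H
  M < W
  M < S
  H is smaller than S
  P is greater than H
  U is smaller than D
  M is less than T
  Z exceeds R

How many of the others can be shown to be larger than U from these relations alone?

From U the given relations immediately reach H, D.
From those, P, S — 4 in total.
From those, Z — 5 in total.
Nothing else is reachable above U; 5 in all.

5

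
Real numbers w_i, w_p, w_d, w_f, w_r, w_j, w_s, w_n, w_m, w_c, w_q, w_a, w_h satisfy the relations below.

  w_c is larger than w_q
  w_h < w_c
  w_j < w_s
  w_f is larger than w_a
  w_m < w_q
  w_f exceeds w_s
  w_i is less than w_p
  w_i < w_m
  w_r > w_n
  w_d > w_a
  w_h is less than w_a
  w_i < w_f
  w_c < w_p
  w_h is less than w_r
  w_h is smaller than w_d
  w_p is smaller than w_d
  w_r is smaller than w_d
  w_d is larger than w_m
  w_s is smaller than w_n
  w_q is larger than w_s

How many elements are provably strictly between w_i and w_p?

3

Chaining upward from w_i reaches: w_m, w_q, w_c, w_f, w_d.
Chaining downward from w_p reaches: w_h, w_j, w_s, w_m, w_q, w_c.
Strictly between w_i and w_p are those in both lists: w_m, w_q, w_c — 3 elements.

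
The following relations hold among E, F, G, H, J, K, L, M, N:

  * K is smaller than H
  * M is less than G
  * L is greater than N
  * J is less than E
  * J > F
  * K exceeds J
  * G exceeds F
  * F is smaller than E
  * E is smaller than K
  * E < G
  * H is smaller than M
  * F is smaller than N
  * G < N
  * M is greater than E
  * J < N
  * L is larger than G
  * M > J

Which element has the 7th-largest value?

E

Chaining the given pairs: F < J < E < K < H < M < G < N < L.
The 7th largest is E.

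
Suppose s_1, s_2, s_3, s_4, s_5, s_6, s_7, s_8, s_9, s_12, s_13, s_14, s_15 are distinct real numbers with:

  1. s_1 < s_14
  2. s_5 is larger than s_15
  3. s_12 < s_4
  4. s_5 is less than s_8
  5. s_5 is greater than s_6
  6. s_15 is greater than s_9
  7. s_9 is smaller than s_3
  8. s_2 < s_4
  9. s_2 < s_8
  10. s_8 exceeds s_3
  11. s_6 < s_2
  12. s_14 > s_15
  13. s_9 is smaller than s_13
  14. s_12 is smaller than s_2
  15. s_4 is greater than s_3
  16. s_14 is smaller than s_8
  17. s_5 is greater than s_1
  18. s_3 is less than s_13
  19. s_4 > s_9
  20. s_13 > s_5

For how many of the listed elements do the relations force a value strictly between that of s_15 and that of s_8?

2

The relations place s_15 below s_8. An element lies strictly between them when it is forced above s_15 and also forced below s_8.
Above s_15: {s_5, s_14, s_13}. Below s_8: {s_9, s_1, s_6, s_12, s_2, s_3, s_5, s_14}.
Intersection: {s_5, s_14} — 2.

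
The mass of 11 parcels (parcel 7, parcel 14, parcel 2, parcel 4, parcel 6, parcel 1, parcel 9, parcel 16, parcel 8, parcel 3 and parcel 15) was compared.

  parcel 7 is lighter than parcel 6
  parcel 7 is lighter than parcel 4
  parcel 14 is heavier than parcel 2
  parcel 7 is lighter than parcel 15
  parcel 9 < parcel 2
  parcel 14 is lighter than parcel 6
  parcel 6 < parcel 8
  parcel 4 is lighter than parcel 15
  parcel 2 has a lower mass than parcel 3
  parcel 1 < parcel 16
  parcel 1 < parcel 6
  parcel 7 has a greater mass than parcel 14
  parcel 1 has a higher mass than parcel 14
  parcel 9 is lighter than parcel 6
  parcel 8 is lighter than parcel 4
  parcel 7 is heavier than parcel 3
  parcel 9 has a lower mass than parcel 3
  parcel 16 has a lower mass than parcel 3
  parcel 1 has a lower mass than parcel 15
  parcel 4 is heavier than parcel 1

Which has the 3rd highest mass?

The consecutive relations fix a unique order: parcel 9 < parcel 2 < parcel 14 < parcel 1 < parcel 16 < parcel 3 < parcel 7 < parcel 6 < parcel 8 < parcel 4 < parcel 15.
Counting 3 from the largest end gives parcel 8.

parcel 8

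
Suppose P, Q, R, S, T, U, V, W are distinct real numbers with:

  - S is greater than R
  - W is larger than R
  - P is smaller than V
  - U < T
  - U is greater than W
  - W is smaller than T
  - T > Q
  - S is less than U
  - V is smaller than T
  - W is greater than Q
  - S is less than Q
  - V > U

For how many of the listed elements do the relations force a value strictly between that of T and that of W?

2

The relations place W below T. An element lies strictly between them when it is forced above W and also forced below T.
Above W: {U, V}. Below T: {R, S, Q, P, U, V}.
Intersection: {U, V} — 2.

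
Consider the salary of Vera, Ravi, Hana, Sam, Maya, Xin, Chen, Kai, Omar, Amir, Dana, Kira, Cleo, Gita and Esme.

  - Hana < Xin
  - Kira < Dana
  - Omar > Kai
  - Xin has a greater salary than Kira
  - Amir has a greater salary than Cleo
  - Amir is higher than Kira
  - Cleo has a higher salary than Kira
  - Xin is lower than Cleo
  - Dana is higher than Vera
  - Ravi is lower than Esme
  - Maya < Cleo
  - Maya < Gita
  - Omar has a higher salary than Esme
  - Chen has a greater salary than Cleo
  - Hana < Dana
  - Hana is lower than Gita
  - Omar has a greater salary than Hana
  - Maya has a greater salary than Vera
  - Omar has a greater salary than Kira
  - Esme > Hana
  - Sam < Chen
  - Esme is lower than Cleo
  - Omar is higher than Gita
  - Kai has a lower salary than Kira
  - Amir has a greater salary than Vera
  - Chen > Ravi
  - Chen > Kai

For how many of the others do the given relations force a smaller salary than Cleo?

Directly below Cleo: Maya, Kira, Xin, Esme.
One step further: Hana, Kai, Vera, Ravi (8 so far).
No other element is forced below Cleo by the given relations, so the count is 8.

8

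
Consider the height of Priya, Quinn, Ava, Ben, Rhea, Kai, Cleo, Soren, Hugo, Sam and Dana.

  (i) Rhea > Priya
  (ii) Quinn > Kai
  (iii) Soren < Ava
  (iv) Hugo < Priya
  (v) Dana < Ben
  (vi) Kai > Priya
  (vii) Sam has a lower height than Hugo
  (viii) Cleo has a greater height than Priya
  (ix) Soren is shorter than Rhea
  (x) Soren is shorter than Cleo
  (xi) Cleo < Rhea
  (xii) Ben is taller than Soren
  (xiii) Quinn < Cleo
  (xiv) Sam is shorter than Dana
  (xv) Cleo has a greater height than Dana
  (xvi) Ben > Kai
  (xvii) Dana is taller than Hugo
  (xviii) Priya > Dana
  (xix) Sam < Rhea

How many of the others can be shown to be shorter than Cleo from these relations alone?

7

Directly below Cleo: Soren, Dana, Priya, Quinn.
One step further: Sam, Hugo, Kai (7 so far).
Nothing else is reachable below Cleo; 7 in all.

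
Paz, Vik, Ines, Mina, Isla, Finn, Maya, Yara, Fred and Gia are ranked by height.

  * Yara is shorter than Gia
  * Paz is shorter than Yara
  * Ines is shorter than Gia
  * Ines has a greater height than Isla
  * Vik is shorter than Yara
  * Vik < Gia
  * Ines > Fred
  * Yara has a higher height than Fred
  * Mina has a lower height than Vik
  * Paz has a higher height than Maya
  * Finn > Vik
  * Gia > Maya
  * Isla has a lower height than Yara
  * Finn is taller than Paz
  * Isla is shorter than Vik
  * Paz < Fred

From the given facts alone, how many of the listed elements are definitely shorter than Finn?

From Finn the given relations immediately reach Paz, Vik.
From those, Isla, Maya, Mina — 5 in total.
Nothing else is reachable below Finn; 5 in all.

5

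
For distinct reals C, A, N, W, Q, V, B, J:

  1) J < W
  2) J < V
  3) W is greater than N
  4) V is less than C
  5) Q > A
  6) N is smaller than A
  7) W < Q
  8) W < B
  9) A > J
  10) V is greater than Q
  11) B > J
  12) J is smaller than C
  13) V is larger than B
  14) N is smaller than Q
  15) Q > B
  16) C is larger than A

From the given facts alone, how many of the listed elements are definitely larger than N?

6

Directly above N: W, A, Q.
One step further: B, V, C (6 so far).
Nothing else is reachable above N; 6 in all.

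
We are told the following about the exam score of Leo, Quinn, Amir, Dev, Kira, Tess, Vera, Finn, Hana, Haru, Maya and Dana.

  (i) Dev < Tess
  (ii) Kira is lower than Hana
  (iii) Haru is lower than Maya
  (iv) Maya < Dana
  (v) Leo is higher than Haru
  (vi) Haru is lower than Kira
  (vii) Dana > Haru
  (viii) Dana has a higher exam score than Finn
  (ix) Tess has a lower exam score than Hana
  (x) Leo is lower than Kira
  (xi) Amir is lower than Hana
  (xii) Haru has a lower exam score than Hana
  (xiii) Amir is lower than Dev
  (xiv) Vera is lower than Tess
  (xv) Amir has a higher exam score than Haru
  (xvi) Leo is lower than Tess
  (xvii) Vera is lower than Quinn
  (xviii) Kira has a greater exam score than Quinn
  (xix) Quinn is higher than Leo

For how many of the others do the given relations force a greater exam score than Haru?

9

From Haru the given relations immediately reach Leo, Maya, Amir, Dana, Kira, Hana.
From those, Dev, Tess, Quinn — 9 in total.
Nothing else is reachable above Haru; 9 in all.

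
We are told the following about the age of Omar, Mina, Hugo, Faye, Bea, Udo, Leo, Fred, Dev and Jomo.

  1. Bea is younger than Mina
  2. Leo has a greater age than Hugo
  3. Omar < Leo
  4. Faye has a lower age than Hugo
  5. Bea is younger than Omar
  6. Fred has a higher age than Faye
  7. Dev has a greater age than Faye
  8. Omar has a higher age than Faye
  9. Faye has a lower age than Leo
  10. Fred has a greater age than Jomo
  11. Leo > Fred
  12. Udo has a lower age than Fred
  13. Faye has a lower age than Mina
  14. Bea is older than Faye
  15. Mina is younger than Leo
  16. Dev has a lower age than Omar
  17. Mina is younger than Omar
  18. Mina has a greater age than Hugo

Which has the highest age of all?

Faye is not greatest since Faye < Omar; Jomo is not greatest since Jomo < Fred; Udo is not greatest since Udo < Fred; Hugo is not greatest since Hugo < Leo; Bea is not greatest since Bea < Mina; Mina is not greatest since Mina < Omar; Dev is not greatest since Dev < Omar; Omar is not greatest since Omar < Leo; Fred is not greatest since Fred < Leo.
Only Leo has nothing above it, so Leo is the highest age.

Leo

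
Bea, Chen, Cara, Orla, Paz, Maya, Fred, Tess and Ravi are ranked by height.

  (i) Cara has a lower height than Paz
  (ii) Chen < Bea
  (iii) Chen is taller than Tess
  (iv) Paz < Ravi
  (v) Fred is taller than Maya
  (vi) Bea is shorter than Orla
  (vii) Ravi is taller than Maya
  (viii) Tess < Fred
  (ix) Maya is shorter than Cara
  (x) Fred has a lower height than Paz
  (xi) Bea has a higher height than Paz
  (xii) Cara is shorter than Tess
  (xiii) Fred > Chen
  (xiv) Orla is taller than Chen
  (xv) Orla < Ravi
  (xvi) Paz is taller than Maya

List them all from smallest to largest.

Maya < Cara < Tess < Chen < Fred < Paz < Bea < Orla < Ravi

Each adjacent pair is fixed by a given relation: Maya < Cara; Cara < Tess; Tess < Chen; Chen < Fred; Fred < Paz; Paz < Bea; Bea < Orla; Orla < Ravi. Chaining them end to end gives the full order.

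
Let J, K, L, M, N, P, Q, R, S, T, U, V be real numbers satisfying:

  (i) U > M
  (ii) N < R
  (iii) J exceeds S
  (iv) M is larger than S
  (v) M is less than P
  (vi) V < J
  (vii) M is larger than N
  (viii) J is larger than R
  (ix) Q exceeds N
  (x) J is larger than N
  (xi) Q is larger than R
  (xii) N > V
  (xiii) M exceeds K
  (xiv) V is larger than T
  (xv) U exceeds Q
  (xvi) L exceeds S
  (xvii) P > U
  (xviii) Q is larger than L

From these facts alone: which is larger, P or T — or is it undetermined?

Link the given pairs in sequence: T < V; V < N; N < R; R < Q; Q < U; U < P.
Chaining these gives T < V < N < R < Q < U < P.
So P is larger.

P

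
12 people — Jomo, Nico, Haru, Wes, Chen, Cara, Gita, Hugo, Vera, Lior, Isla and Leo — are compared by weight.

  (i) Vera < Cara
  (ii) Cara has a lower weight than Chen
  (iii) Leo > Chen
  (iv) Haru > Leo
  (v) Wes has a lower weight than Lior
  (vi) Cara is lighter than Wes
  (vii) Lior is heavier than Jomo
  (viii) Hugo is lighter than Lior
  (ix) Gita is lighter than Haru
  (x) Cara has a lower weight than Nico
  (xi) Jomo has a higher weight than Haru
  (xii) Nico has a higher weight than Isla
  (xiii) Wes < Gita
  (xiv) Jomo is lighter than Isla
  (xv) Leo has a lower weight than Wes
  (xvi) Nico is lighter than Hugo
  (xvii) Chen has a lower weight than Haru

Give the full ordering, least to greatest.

Each adjacent pair is fixed by a given relation: Vera < Cara; Cara < Chen; Chen < Leo; Leo < Wes; Wes < Gita; Gita < Haru; Haru < Jomo; Jomo < Isla; Isla < Nico; Nico < Hugo; Hugo < Lior. Chaining them end to end gives the full order.

Vera < Cara < Chen < Leo < Wes < Gita < Haru < Jomo < Isla < Nico < Hugo < Lior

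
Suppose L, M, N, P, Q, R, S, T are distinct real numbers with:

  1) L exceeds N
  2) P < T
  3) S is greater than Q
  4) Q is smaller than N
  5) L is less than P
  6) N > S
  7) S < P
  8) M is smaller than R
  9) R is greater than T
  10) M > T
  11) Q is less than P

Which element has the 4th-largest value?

Chaining the given pairs: Q < S < N < L < P < T < M < R.
Counting 4 from the largest end gives P.

P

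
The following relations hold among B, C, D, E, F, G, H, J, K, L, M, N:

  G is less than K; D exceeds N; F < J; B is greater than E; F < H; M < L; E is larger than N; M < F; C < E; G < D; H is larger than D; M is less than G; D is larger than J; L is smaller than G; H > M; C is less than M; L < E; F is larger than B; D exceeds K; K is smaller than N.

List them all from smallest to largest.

The consecutive links are each given: C < M; M < L; L < G; G < K; K < N; N < E; E < B; B < F; F < J; J < D; D < H.

C < M < L < G < K < N < E < B < F < J < D < H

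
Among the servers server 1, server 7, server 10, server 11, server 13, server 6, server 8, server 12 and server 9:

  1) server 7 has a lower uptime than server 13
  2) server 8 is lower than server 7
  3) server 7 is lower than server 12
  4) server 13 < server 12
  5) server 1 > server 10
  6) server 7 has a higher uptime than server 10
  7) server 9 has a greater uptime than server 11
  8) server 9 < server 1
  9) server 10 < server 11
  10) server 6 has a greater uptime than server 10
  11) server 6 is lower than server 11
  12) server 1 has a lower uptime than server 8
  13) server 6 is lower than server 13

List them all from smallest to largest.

server 10 < server 6 < server 11 < server 9 < server 1 < server 8 < server 7 < server 13 < server 12

Each adjacent pair is fixed by a given relation: server 10 < server 6; server 6 < server 11; server 11 < server 9; server 9 < server 1; server 1 < server 8; server 8 < server 7; server 7 < server 13; server 13 < server 12. Chaining them end to end gives the full order.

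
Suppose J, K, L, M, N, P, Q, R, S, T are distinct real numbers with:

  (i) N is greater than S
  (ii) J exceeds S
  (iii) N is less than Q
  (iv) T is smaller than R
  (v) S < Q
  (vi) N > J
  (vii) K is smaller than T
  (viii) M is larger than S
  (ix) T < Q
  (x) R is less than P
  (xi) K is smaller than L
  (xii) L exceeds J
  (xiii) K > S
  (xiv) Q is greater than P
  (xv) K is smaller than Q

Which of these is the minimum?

S

Chaining upward from S: directly above it, J, K, N, M, Q; then T, L; then R; then P.
That covers every other element, and nothing is given below S, so S is the minimum.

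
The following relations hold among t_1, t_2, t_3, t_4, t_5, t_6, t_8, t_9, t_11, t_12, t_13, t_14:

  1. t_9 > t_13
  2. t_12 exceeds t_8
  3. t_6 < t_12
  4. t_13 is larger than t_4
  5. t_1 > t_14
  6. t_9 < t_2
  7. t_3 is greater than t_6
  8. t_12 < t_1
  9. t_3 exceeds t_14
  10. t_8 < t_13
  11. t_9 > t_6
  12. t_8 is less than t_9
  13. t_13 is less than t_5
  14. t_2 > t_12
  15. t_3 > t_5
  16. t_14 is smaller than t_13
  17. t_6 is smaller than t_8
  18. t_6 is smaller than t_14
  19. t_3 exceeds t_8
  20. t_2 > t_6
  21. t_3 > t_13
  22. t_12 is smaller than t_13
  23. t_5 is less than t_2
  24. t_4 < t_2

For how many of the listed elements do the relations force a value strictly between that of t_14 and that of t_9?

1

Chaining upward from t_14 reaches: t_1, t_13, t_5, t_2, t_3.
Chaining downward from t_9 reaches: t_6, t_8, t_12, t_4, t_13.
Strictly between t_14 and t_9 are those in both lists: t_13 — 1 element.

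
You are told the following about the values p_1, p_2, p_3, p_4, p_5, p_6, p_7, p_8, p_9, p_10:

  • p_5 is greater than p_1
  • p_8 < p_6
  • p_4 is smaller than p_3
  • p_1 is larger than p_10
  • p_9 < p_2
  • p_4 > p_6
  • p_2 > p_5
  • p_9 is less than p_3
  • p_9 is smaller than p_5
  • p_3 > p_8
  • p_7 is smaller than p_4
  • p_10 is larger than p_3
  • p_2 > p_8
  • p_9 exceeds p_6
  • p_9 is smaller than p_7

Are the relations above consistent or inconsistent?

The single ordering p_8 < p_6 < p_9 < p_7 < p_4 < p_3 < p_10 < p_1 < p_5 < p_2 satisfies every listed relation, so no contradiction arises.

consistent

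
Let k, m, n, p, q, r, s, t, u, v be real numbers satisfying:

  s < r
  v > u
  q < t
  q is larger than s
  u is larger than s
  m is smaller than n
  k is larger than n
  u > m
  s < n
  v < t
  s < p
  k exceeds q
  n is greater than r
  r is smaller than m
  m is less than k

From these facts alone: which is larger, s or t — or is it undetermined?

t

Chaining the given relations: s < r < m < u < v < t.
So t is larger.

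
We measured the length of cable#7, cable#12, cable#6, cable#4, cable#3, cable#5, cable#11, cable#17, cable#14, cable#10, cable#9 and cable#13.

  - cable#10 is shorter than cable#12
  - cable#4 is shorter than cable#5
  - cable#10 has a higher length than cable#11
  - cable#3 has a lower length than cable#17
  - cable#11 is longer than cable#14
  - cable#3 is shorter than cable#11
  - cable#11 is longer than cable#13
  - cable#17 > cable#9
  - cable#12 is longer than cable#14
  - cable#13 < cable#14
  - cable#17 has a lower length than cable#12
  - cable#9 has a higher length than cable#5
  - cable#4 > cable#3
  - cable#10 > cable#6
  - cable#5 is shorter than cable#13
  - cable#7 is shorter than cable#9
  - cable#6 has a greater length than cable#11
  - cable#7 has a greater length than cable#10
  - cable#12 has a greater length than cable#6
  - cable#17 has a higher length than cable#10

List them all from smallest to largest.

The consecutive links are each given: cable#3 < cable#4; cable#4 < cable#5; cable#5 < cable#13; cable#13 < cable#14; cable#14 < cable#11; cable#11 < cable#6; cable#6 < cable#10; cable#10 < cable#7; cable#7 < cable#9; cable#9 < cable#17; cable#17 < cable#12.

cable#3 < cable#4 < cable#5 < cable#13 < cable#14 < cable#11 < cable#6 < cable#10 < cable#7 < cable#9 < cable#17 < cable#12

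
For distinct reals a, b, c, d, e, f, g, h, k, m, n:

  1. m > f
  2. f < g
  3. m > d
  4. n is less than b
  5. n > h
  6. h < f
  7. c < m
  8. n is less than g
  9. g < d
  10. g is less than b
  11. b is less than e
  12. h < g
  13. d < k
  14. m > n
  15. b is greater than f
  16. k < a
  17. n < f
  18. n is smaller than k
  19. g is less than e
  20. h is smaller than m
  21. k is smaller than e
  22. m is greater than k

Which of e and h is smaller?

h

Link the given pairs in sequence: h < n; n < f; f < g; g < d; d < k; k < e.
Together: h < n < f < g < d < k < e.
So h < e; h is the smaller of the two.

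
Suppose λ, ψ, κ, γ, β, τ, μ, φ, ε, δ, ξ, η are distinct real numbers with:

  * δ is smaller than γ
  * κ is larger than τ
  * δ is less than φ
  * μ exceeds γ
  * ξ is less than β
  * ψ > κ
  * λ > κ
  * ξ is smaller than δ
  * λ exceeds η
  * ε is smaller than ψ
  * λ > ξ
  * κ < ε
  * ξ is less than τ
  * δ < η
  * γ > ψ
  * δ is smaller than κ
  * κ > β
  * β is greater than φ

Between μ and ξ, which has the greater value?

Chaining the given relations: ξ < δ < φ < β < κ < ε < ψ < γ < μ.
So ξ < μ; μ is the larger of the two.

μ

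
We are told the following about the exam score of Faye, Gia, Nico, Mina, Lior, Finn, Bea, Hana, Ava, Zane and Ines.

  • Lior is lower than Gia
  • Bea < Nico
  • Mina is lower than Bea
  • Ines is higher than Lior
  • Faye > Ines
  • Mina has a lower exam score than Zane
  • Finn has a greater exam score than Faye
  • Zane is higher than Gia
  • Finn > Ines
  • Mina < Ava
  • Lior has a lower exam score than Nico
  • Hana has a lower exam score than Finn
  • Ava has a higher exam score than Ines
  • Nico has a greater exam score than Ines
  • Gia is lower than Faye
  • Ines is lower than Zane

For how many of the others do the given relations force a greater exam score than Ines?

5

The elements the relations force above Ines are Nico, Faye, Finn, Ava, Zane — no chain reaches any other.
That is 5.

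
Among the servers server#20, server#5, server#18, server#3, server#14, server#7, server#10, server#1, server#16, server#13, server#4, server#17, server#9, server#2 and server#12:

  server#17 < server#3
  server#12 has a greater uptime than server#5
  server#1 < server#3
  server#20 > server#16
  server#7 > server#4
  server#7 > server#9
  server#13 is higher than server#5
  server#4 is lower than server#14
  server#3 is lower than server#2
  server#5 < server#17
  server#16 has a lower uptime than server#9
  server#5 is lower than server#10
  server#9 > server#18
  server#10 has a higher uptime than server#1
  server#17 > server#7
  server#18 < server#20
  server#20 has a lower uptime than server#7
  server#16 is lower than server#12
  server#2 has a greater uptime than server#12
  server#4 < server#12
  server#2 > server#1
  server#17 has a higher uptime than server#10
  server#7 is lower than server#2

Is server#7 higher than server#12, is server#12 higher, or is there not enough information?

undetermined

Following every chain through server#7: above server#7 we get server#17, server#3, server#2; below server#7 we get server#16, server#18, server#4, server#20, server#9.
server#12 is not reached, and no chain runs the other way from server#12 to server#7.
So the given relations leave the order of server#7 and server#12 undetermined.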